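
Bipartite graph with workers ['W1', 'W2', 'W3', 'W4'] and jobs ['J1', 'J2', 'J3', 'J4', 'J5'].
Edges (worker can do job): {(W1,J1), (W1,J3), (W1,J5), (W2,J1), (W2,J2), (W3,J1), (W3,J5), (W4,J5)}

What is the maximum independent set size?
Maximum independent set = 5

By König's theorem:
- Min vertex cover = Max matching = 4
- Max independent set = Total vertices - Min vertex cover
- Max independent set = 9 - 4 = 5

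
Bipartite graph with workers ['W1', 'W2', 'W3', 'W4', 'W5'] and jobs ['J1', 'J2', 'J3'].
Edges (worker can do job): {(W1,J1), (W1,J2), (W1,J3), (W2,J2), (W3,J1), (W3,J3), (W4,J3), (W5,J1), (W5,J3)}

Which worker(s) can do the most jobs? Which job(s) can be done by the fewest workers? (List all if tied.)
Most versatile: W1 (3 jobs); Least covered: J2 (2 workers)

Worker degrees (jobs they can do): W1:3, W2:1, W3:2, W4:1, W5:2
Job degrees (workers who can do it): J1:3, J2:2, J3:4

Maximum worker degree is 3, achieved by: W1
Minimum job degree is 2, achieved by: J2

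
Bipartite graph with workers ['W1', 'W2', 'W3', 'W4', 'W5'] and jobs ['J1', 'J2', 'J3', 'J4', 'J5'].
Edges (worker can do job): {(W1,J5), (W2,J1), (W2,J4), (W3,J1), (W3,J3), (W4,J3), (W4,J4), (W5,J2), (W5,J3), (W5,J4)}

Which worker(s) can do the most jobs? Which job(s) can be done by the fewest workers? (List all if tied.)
Most versatile: W5 (3 jobs); Least covered: J2, J5 (1 workers)

Worker degrees (jobs they can do): W1:1, W2:2, W3:2, W4:2, W5:3
Job degrees (workers who can do it): J1:2, J2:1, J3:3, J4:3, J5:1

Maximum worker degree is 3, achieved by: W5
Minimum job degree is 1, achieved by: J2, J5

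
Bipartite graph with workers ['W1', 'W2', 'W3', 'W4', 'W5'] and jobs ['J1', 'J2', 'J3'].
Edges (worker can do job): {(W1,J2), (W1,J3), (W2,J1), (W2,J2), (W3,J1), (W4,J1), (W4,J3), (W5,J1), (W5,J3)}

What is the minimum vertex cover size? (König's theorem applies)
Minimum vertex cover size = 3

By König's theorem: in bipartite graphs,
min vertex cover = max matching = 3

Maximum matching has size 3, so minimum vertex cover also has size 3.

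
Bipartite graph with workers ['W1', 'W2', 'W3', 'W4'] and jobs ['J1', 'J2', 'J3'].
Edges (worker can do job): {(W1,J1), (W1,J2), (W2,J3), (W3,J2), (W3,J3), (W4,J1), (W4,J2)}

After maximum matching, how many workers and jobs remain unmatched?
Unmatched: 1 workers, 0 jobs

Maximum matching size: 3
Workers: 4 total, 3 matched, 1 unmatched
Jobs: 3 total, 3 matched, 0 unmatched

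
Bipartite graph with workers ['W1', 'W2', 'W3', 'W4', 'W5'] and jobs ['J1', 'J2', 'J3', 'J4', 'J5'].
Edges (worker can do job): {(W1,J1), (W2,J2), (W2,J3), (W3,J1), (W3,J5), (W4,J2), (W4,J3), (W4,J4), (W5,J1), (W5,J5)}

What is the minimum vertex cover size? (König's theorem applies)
Minimum vertex cover size = 4

By König's theorem: in bipartite graphs,
min vertex cover = max matching = 4

Maximum matching has size 4, so minimum vertex cover also has size 4.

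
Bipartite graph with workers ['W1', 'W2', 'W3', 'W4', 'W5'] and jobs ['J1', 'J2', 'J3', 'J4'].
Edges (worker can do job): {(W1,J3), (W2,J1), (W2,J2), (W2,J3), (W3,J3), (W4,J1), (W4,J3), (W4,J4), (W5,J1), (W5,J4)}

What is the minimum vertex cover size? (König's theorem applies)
Minimum vertex cover size = 4

By König's theorem: in bipartite graphs,
min vertex cover = max matching = 4

Maximum matching has size 4, so minimum vertex cover also has size 4.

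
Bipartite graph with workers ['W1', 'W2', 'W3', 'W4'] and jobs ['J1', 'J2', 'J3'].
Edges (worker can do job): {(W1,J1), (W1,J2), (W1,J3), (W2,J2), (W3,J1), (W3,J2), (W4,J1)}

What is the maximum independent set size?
Maximum independent set = 4

By König's theorem:
- Min vertex cover = Max matching = 3
- Max independent set = Total vertices - Min vertex cover
- Max independent set = 7 - 3 = 4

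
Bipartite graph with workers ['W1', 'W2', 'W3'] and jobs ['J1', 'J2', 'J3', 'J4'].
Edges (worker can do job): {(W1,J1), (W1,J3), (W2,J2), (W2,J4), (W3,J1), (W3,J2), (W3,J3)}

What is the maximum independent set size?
Maximum independent set = 4

By König's theorem:
- Min vertex cover = Max matching = 3
- Max independent set = Total vertices - Min vertex cover
- Max independent set = 7 - 3 = 4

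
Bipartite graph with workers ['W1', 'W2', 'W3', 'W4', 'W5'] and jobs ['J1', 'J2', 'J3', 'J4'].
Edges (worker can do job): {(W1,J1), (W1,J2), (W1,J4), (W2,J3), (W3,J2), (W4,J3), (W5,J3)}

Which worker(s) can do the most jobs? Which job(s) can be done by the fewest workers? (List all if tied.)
Most versatile: W1 (3 jobs); Least covered: J1, J4 (1 workers)

Worker degrees (jobs they can do): W1:3, W2:1, W3:1, W4:1, W5:1
Job degrees (workers who can do it): J1:1, J2:2, J3:3, J4:1

Maximum worker degree is 3, achieved by: W1
Minimum job degree is 1, achieved by: J1, J4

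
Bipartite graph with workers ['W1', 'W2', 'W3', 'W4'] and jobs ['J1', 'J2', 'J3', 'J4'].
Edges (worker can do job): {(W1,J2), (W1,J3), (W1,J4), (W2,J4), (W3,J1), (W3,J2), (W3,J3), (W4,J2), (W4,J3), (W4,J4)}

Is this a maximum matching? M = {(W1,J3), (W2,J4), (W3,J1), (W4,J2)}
Yes, size 4 is maximum

Proposed matching has size 4.
Maximum matching size for this graph: 4.

This is a maximum matching.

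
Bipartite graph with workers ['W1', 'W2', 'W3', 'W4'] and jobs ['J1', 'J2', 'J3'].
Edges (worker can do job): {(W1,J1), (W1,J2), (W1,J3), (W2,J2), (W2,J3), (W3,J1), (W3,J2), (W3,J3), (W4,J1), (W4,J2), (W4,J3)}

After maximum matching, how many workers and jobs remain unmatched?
Unmatched: 1 workers, 0 jobs

Maximum matching size: 3
Workers: 4 total, 3 matched, 1 unmatched
Jobs: 3 total, 3 matched, 0 unmatched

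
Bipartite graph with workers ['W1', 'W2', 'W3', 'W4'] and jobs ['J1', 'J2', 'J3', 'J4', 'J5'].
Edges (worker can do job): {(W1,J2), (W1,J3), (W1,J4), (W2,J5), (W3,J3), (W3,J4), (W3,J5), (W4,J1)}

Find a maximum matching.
Matching: {(W1,J2), (W2,J5), (W3,J3), (W4,J1)}

Maximum matching (size 4):
  W1 → J2
  W2 → J5
  W3 → J3
  W4 → J1

Each worker is assigned to at most one job, and each job to at most one worker.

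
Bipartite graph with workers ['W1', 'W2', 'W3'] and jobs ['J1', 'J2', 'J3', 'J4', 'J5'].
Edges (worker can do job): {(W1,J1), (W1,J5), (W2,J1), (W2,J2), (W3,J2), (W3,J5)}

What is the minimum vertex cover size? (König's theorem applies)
Minimum vertex cover size = 3

By König's theorem: in bipartite graphs,
min vertex cover = max matching = 3

Maximum matching has size 3, so minimum vertex cover also has size 3.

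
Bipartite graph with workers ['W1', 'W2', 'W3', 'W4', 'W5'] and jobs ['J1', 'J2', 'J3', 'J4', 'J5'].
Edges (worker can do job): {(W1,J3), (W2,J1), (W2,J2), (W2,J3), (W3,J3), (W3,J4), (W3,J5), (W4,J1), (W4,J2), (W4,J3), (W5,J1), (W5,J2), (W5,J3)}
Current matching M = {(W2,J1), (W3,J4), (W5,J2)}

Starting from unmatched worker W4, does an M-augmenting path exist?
Yes: W4 → J2 → W5 → J3

An M-augmenting path alternates non-matching / matching edges, starting and ending at unmatched vertices.
Path: W4 → J2 → W5 → J3
(J3 is unmatched in M, so the path is augmenting.)
Flipping edges along this path would increase |M| from 3 to 4.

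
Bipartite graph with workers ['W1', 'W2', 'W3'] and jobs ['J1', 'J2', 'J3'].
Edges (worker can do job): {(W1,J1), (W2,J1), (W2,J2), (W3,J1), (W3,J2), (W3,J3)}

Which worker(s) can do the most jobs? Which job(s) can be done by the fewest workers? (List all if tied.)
Most versatile: W3 (3 jobs); Least covered: J3 (1 workers)

Worker degrees (jobs they can do): W1:1, W2:2, W3:3
Job degrees (workers who can do it): J1:3, J2:2, J3:1

Maximum worker degree is 3, achieved by: W3
Minimum job degree is 1, achieved by: J3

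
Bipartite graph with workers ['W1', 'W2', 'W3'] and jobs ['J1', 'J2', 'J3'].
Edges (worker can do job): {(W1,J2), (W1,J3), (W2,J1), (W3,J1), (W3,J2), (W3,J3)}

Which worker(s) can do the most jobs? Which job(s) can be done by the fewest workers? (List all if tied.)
Most versatile: W3 (3 jobs); Least covered: J1, J2, J3 (2 workers)

Worker degrees (jobs they can do): W1:2, W2:1, W3:3
Job degrees (workers who can do it): J1:2, J2:2, J3:2

Maximum worker degree is 3, achieved by: W3
Minimum job degree is 2, achieved by: J1, J2, J3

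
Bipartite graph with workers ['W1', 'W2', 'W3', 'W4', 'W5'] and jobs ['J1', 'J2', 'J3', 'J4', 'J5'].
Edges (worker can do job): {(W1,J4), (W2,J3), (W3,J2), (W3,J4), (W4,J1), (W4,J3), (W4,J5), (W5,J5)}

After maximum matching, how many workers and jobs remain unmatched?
Unmatched: 0 workers, 0 jobs

Maximum matching size: 5
Workers: 5 total, 5 matched, 0 unmatched
Jobs: 5 total, 5 matched, 0 unmatched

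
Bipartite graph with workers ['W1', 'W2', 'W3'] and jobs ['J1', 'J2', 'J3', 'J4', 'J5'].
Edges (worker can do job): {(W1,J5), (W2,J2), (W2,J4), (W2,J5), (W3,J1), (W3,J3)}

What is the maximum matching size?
Maximum matching size = 3

Maximum matching: {(W1,J5), (W2,J4), (W3,J1)}
Size: 3

This assigns 3 workers to 3 distinct jobs.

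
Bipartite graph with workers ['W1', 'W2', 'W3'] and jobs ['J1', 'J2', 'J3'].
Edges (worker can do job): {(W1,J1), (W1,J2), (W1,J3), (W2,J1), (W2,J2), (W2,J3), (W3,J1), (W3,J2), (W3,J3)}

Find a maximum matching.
Matching: {(W1,J2), (W2,J3), (W3,J1)}

Maximum matching (size 3):
  W1 → J2
  W2 → J3
  W3 → J1

Each worker is assigned to at most one job, and each job to at most one worker.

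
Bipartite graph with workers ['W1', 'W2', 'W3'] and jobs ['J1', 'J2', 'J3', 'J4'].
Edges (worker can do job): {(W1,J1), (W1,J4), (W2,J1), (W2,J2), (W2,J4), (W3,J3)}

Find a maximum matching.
Matching: {(W1,J1), (W2,J4), (W3,J3)}

Maximum matching (size 3):
  W1 → J1
  W2 → J4
  W3 → J3

Each worker is assigned to at most one job, and each job to at most one worker.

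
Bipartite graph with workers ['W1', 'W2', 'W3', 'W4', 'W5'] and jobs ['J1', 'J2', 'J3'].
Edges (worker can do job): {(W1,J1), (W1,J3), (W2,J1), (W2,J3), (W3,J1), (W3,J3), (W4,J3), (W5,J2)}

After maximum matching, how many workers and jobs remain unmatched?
Unmatched: 2 workers, 0 jobs

Maximum matching size: 3
Workers: 5 total, 3 matched, 2 unmatched
Jobs: 3 total, 3 matched, 0 unmatched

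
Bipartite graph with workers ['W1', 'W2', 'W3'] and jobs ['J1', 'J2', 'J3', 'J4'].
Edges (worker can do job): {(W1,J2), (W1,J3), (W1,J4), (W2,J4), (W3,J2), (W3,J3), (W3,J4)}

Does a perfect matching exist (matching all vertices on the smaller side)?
Yes, perfect matching exists (size 3)

Perfect matching: {(W1,J3), (W2,J4), (W3,J2)}
All 3 vertices on the smaller side are matched.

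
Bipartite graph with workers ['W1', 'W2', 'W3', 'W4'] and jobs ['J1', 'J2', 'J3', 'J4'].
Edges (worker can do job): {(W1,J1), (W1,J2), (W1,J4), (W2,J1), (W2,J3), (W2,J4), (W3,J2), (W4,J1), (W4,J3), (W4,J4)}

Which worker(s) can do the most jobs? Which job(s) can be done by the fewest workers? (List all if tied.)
Most versatile: W1, W2, W4 (3 jobs); Least covered: J2, J3 (2 workers)

Worker degrees (jobs they can do): W1:3, W2:3, W3:1, W4:3
Job degrees (workers who can do it): J1:3, J2:2, J3:2, J4:3

Maximum worker degree is 3, achieved by: W1, W2, W4
Minimum job degree is 2, achieved by: J2, J3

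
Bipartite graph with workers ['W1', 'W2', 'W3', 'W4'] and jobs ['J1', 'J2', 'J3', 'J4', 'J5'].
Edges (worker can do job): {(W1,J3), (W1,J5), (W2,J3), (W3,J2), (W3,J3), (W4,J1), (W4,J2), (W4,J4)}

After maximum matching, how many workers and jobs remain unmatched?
Unmatched: 0 workers, 1 jobs

Maximum matching size: 4
Workers: 4 total, 4 matched, 0 unmatched
Jobs: 5 total, 4 matched, 1 unmatched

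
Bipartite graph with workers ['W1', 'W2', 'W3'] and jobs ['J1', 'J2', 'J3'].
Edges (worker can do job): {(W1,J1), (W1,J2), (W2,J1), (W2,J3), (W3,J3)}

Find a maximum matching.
Matching: {(W1,J2), (W2,J1), (W3,J3)}

Maximum matching (size 3):
  W1 → J2
  W2 → J1
  W3 → J3

Each worker is assigned to at most one job, and each job to at most one worker.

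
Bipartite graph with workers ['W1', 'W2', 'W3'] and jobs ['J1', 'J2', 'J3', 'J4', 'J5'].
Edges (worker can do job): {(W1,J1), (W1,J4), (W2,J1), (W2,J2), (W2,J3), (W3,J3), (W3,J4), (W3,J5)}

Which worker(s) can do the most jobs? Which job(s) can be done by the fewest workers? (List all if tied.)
Most versatile: W2, W3 (3 jobs); Least covered: J2, J5 (1 workers)

Worker degrees (jobs they can do): W1:2, W2:3, W3:3
Job degrees (workers who can do it): J1:2, J2:1, J3:2, J4:2, J5:1

Maximum worker degree is 3, achieved by: W2, W3
Minimum job degree is 1, achieved by: J2, J5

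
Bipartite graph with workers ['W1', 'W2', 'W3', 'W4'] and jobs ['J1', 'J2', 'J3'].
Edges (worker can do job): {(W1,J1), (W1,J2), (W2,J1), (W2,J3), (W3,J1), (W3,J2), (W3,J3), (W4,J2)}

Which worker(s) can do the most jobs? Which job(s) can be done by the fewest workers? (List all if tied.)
Most versatile: W3 (3 jobs); Least covered: J3 (2 workers)

Worker degrees (jobs they can do): W1:2, W2:2, W3:3, W4:1
Job degrees (workers who can do it): J1:3, J2:3, J3:2

Maximum worker degree is 3, achieved by: W3
Minimum job degree is 2, achieved by: J3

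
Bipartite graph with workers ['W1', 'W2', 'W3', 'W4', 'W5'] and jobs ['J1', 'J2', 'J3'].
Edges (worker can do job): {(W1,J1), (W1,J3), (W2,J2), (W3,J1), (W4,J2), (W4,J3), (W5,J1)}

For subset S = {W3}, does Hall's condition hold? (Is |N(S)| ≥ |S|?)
Yes: |N(S)| = 1, |S| = 1

Subset S = {W3}
Neighbors N(S) = {J1}

|N(S)| = 1, |S| = 1
Hall's condition: |N(S)| ≥ |S| is satisfied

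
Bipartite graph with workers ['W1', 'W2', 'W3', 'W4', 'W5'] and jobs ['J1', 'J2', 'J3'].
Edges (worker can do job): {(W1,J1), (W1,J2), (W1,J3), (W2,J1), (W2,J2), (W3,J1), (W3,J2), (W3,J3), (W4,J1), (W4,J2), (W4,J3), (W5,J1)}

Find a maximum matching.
Matching: {(W3,J3), (W4,J2), (W5,J1)}

Maximum matching (size 3):
  W3 → J3
  W4 → J2
  W5 → J1

Each worker is assigned to at most one job, and each job to at most one worker.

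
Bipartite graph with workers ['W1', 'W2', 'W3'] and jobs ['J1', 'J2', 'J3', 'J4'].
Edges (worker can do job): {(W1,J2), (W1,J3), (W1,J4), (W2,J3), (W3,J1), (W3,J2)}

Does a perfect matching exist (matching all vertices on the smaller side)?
Yes, perfect matching exists (size 3)

Perfect matching: {(W1,J2), (W2,J3), (W3,J1)}
All 3 vertices on the smaller side are matched.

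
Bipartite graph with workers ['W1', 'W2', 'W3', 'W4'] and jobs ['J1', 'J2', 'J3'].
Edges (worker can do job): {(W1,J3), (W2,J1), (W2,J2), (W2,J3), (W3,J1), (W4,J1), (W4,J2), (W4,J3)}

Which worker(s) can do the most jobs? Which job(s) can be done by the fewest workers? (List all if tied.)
Most versatile: W2, W4 (3 jobs); Least covered: J2 (2 workers)

Worker degrees (jobs they can do): W1:1, W2:3, W3:1, W4:3
Job degrees (workers who can do it): J1:3, J2:2, J3:3

Maximum worker degree is 3, achieved by: W2, W4
Minimum job degree is 2, achieved by: J2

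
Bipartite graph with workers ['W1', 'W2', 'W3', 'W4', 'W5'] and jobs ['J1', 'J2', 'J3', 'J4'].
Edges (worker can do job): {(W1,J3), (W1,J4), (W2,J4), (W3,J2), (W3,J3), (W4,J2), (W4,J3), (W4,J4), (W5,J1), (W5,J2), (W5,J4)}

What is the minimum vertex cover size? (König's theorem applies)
Minimum vertex cover size = 4

By König's theorem: in bipartite graphs,
min vertex cover = max matching = 4

Maximum matching has size 4, so minimum vertex cover also has size 4.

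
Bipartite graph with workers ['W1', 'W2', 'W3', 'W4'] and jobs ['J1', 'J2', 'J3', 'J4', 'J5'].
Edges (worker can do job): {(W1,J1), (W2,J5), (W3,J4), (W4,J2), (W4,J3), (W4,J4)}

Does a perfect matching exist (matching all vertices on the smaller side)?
Yes, perfect matching exists (size 4)

Perfect matching: {(W1,J1), (W2,J5), (W3,J4), (W4,J3)}
All 4 vertices on the smaller side are matched.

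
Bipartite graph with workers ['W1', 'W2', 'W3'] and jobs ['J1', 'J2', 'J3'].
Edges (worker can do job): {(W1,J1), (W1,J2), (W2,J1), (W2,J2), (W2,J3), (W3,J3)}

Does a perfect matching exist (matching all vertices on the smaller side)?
Yes, perfect matching exists (size 3)

Perfect matching: {(W1,J1), (W2,J2), (W3,J3)}
All 3 vertices on the smaller side are matched.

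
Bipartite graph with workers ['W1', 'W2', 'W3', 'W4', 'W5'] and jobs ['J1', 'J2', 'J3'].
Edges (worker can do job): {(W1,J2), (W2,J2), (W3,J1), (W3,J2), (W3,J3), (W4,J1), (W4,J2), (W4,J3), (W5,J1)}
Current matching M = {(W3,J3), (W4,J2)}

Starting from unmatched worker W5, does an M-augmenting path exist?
Yes: W5 → J1

An M-augmenting path alternates non-matching / matching edges, starting and ending at unmatched vertices.
Path: W5 → J1
(J1 is unmatched in M, so the path is augmenting.)
Flipping edges along this path would increase |M| from 2 to 3.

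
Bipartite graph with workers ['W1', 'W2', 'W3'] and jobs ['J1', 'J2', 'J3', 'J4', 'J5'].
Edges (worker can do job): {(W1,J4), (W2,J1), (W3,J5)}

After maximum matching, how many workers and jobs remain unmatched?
Unmatched: 0 workers, 2 jobs

Maximum matching size: 3
Workers: 3 total, 3 matched, 0 unmatched
Jobs: 5 total, 3 matched, 2 unmatched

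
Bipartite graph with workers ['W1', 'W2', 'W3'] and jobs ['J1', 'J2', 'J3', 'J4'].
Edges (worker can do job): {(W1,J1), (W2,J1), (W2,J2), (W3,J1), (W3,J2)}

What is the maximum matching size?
Maximum matching size = 2

Maximum matching: {(W1,J1), (W3,J2)}
Size: 2

This assigns 2 workers to 2 distinct jobs.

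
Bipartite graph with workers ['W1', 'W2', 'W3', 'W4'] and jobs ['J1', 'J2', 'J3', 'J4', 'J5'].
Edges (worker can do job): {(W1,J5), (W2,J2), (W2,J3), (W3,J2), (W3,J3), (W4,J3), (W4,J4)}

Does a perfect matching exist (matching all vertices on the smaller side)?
Yes, perfect matching exists (size 4)

Perfect matching: {(W1,J5), (W2,J3), (W3,J2), (W4,J4)}
All 4 vertices on the smaller side are matched.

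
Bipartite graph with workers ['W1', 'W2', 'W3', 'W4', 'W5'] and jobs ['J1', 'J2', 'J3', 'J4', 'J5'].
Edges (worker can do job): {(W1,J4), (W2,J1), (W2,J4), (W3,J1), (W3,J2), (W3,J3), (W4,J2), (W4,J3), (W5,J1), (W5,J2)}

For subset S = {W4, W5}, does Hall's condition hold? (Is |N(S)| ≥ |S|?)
Yes: |N(S)| = 3, |S| = 2

Subset S = {W4, W5}
Neighbors N(S) = {J1, J2, J3}

|N(S)| = 3, |S| = 2
Hall's condition: |N(S)| ≥ |S| is satisfied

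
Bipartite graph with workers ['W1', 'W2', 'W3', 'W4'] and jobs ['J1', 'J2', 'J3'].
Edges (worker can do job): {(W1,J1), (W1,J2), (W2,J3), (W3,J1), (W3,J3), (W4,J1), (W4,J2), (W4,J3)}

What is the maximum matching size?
Maximum matching size = 3

Maximum matching: {(W1,J2), (W3,J3), (W4,J1)}
Size: 3

This assigns 3 workers to 3 distinct jobs.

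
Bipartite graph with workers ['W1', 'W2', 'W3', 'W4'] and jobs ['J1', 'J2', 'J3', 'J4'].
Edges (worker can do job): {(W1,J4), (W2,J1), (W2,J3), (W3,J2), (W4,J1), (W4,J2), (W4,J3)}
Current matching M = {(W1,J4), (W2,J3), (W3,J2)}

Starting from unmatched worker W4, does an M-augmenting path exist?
Yes: W4 → J1

An M-augmenting path alternates non-matching / matching edges, starting and ending at unmatched vertices.
Path: W4 → J1
(J1 is unmatched in M, so the path is augmenting.)
Flipping edges along this path would increase |M| from 3 to 4.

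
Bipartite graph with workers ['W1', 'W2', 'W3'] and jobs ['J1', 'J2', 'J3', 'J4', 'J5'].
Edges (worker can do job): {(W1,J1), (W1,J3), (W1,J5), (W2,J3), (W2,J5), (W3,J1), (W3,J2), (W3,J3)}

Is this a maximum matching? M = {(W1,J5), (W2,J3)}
No, size 2 is not maximum

Proposed matching has size 2.
Maximum matching size for this graph: 3.

This is NOT maximum - can be improved to size 3.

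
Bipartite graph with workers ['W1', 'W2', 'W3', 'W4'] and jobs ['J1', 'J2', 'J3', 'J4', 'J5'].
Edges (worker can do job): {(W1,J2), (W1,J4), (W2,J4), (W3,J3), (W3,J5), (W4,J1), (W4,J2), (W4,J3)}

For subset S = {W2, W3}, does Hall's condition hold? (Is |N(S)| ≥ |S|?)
Yes: |N(S)| = 3, |S| = 2

Subset S = {W2, W3}
Neighbors N(S) = {J3, J4, J5}

|N(S)| = 3, |S| = 2
Hall's condition: |N(S)| ≥ |S| is satisfied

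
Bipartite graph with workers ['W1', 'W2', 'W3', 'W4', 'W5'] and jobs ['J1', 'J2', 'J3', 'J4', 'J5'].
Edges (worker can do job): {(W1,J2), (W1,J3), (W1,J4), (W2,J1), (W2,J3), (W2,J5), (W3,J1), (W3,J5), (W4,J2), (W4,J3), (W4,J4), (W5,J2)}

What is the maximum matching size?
Maximum matching size = 5

Maximum matching: {(W1,J4), (W2,J5), (W3,J1), (W4,J3), (W5,J2)}
Size: 5

This assigns 5 workers to 5 distinct jobs.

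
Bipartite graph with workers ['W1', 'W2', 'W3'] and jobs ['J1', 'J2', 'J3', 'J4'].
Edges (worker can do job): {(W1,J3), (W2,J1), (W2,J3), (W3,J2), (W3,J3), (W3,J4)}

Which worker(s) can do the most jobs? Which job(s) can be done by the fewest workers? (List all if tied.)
Most versatile: W3 (3 jobs); Least covered: J1, J2, J4 (1 workers)

Worker degrees (jobs they can do): W1:1, W2:2, W3:3
Job degrees (workers who can do it): J1:1, J2:1, J3:3, J4:1

Maximum worker degree is 3, achieved by: W3
Minimum job degree is 1, achieved by: J1, J2, J4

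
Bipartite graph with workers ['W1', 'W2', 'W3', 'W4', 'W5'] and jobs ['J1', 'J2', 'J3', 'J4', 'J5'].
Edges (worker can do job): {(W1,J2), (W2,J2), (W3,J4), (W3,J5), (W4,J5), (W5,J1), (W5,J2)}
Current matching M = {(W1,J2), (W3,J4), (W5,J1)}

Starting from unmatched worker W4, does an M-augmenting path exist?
Yes: W4 → J5

An M-augmenting path alternates non-matching / matching edges, starting and ending at unmatched vertices.
Path: W4 → J5
(J5 is unmatched in M, so the path is augmenting.)
Flipping edges along this path would increase |M| from 3 to 4.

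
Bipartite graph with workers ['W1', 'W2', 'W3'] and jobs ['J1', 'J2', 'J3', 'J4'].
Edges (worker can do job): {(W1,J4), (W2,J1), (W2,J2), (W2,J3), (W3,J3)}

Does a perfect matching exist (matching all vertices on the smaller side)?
Yes, perfect matching exists (size 3)

Perfect matching: {(W1,J4), (W2,J2), (W3,J3)}
All 3 vertices on the smaller side are matched.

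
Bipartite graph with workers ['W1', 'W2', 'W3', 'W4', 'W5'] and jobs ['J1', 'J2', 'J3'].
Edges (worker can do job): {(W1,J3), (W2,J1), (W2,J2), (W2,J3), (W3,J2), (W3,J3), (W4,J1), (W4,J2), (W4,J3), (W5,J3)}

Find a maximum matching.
Matching: {(W3,J2), (W4,J1), (W5,J3)}

Maximum matching (size 3):
  W3 → J2
  W4 → J1
  W5 → J3

Each worker is assigned to at most one job, and each job to at most one worker.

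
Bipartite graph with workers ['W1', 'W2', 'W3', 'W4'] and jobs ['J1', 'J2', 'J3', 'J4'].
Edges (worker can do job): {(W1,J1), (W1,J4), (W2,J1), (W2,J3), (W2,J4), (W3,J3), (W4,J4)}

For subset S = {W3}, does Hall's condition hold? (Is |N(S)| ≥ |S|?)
Yes: |N(S)| = 1, |S| = 1

Subset S = {W3}
Neighbors N(S) = {J3}

|N(S)| = 1, |S| = 1
Hall's condition: |N(S)| ≥ |S| is satisfied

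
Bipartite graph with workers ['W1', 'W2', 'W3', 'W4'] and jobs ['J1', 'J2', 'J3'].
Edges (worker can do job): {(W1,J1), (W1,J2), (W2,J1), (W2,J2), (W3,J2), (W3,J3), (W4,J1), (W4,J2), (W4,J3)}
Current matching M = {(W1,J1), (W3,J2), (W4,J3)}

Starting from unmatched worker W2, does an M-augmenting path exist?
No augmenting path from W2

Alternating search from W2 reaches jobs: {J1, J2, J3}.
Every reachable job is already matched in M, and following those matched edges back to workers exposes no further unvisited jobs.
No M-augmenting path from W2 exists.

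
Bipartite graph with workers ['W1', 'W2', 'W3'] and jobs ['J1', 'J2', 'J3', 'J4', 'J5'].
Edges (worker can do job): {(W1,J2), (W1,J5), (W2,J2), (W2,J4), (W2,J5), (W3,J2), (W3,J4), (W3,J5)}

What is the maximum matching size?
Maximum matching size = 3

Maximum matching: {(W1,J5), (W2,J4), (W3,J2)}
Size: 3

This assigns 3 workers to 3 distinct jobs.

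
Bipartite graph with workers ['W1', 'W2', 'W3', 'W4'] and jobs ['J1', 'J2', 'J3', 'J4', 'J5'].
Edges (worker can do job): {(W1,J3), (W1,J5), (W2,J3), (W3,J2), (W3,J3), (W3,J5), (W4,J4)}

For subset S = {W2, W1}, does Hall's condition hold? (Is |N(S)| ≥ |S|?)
Yes: |N(S)| = 2, |S| = 2

Subset S = {W2, W1}
Neighbors N(S) = {J3, J5}

|N(S)| = 2, |S| = 2
Hall's condition: |N(S)| ≥ |S| is satisfied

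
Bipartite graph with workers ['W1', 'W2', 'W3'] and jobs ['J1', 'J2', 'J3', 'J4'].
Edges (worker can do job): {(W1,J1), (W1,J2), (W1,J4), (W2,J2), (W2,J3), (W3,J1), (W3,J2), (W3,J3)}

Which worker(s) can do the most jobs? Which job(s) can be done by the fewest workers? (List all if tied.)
Most versatile: W1, W3 (3 jobs); Least covered: J4 (1 workers)

Worker degrees (jobs they can do): W1:3, W2:2, W3:3
Job degrees (workers who can do it): J1:2, J2:3, J3:2, J4:1

Maximum worker degree is 3, achieved by: W1, W3
Minimum job degree is 1, achieved by: J4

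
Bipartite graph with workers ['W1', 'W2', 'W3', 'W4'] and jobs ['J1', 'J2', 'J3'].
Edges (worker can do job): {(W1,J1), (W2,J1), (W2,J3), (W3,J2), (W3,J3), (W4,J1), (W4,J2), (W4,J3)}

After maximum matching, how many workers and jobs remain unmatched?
Unmatched: 1 workers, 0 jobs

Maximum matching size: 3
Workers: 4 total, 3 matched, 1 unmatched
Jobs: 3 total, 3 matched, 0 unmatched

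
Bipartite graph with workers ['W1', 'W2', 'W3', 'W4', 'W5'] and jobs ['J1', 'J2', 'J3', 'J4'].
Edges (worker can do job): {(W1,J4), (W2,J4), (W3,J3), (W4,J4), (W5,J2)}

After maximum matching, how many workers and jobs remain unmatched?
Unmatched: 2 workers, 1 jobs

Maximum matching size: 3
Workers: 5 total, 3 matched, 2 unmatched
Jobs: 4 total, 3 matched, 1 unmatched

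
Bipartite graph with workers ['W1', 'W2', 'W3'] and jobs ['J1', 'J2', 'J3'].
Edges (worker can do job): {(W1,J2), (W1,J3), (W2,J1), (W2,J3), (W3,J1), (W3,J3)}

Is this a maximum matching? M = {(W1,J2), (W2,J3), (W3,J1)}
Yes, size 3 is maximum

Proposed matching has size 3.
Maximum matching size for this graph: 3.

This is a maximum matching.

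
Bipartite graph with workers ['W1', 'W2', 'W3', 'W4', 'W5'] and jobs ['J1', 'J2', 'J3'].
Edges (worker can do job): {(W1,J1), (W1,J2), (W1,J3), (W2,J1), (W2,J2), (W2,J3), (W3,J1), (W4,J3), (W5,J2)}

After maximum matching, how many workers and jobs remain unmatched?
Unmatched: 2 workers, 0 jobs

Maximum matching size: 3
Workers: 5 total, 3 matched, 2 unmatched
Jobs: 3 total, 3 matched, 0 unmatched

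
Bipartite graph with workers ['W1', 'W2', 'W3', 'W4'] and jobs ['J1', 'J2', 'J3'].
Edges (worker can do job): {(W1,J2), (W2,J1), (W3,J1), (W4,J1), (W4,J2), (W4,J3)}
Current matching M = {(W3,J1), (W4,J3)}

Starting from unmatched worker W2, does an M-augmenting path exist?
No augmenting path from W2

Alternating search from W2 reaches jobs: {J1}.
Every reachable job is already matched in M, and following those matched edges back to workers exposes no further unvisited jobs.
No M-augmenting path from W2 exists.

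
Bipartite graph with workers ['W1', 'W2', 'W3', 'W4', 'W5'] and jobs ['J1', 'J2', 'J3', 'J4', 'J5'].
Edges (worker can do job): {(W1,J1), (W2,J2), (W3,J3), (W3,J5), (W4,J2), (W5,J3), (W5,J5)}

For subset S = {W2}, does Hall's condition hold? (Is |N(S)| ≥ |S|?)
Yes: |N(S)| = 1, |S| = 1

Subset S = {W2}
Neighbors N(S) = {J2}

|N(S)| = 1, |S| = 1
Hall's condition: |N(S)| ≥ |S| is satisfied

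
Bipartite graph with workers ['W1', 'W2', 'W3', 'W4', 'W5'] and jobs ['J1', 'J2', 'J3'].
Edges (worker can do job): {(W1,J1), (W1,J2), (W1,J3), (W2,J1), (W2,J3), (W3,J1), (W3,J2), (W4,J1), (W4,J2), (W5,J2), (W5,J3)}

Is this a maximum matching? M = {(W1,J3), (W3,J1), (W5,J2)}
Yes, size 3 is maximum

Proposed matching has size 3.
Maximum matching size for this graph: 3.

This is a maximum matching.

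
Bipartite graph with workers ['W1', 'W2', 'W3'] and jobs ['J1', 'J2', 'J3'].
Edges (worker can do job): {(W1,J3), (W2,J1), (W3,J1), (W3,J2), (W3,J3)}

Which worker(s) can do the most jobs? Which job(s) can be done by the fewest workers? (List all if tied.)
Most versatile: W3 (3 jobs); Least covered: J2 (1 workers)

Worker degrees (jobs they can do): W1:1, W2:1, W3:3
Job degrees (workers who can do it): J1:2, J2:1, J3:2

Maximum worker degree is 3, achieved by: W3
Minimum job degree is 1, achieved by: J2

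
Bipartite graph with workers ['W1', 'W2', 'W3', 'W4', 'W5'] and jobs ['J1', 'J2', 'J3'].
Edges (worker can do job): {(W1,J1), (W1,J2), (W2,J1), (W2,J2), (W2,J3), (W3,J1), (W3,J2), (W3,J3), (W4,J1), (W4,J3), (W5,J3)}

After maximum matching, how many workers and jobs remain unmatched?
Unmatched: 2 workers, 0 jobs

Maximum matching size: 3
Workers: 5 total, 3 matched, 2 unmatched
Jobs: 3 total, 3 matched, 0 unmatched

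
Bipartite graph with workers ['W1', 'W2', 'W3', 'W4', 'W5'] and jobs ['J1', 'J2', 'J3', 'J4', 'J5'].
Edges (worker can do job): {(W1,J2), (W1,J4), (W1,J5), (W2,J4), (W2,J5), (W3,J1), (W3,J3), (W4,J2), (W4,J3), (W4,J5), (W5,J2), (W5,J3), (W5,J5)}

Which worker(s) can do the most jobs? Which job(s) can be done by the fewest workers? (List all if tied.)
Most versatile: W1, W4, W5 (3 jobs); Least covered: J1 (1 workers)

Worker degrees (jobs they can do): W1:3, W2:2, W3:2, W4:3, W5:3
Job degrees (workers who can do it): J1:1, J2:3, J3:3, J4:2, J5:4

Maximum worker degree is 3, achieved by: W1, W4, W5
Minimum job degree is 1, achieved by: J1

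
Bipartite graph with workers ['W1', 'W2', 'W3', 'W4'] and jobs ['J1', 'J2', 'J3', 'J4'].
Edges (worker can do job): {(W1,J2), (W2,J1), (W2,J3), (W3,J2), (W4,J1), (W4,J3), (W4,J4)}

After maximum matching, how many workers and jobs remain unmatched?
Unmatched: 1 workers, 1 jobs

Maximum matching size: 3
Workers: 4 total, 3 matched, 1 unmatched
Jobs: 4 total, 3 matched, 1 unmatched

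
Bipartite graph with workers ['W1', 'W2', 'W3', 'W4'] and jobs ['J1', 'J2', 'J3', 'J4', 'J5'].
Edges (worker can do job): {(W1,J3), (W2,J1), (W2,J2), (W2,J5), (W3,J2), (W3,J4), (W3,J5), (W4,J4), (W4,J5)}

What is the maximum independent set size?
Maximum independent set = 5

By König's theorem:
- Min vertex cover = Max matching = 4
- Max independent set = Total vertices - Min vertex cover
- Max independent set = 9 - 4 = 5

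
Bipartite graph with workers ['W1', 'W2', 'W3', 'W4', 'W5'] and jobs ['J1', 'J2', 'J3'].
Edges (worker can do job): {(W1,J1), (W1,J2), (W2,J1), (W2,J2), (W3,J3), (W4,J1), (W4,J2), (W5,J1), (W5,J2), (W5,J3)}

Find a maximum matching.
Matching: {(W3,J3), (W4,J2), (W5,J1)}

Maximum matching (size 3):
  W3 → J3
  W4 → J2
  W5 → J1

Each worker is assigned to at most one job, and each job to at most one worker.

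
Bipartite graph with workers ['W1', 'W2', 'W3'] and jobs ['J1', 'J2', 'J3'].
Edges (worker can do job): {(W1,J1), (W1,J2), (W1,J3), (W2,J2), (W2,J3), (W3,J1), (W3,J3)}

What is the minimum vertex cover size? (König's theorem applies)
Minimum vertex cover size = 3

By König's theorem: in bipartite graphs,
min vertex cover = max matching = 3

Maximum matching has size 3, so minimum vertex cover also has size 3.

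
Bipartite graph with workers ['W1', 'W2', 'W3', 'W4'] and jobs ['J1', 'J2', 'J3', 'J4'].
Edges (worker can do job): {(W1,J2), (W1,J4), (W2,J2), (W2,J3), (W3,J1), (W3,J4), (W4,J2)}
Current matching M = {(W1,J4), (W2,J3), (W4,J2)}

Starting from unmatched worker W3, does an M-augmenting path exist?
Yes: W3 → J1

An M-augmenting path alternates non-matching / matching edges, starting and ending at unmatched vertices.
Path: W3 → J1
(J1 is unmatched in M, so the path is augmenting.)
Flipping edges along this path would increase |M| from 3 to 4.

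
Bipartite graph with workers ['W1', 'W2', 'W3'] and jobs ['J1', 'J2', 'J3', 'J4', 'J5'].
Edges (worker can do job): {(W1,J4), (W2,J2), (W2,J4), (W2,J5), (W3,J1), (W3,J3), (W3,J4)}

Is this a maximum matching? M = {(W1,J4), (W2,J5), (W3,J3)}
Yes, size 3 is maximum

Proposed matching has size 3.
Maximum matching size for this graph: 3.

This is a maximum matching.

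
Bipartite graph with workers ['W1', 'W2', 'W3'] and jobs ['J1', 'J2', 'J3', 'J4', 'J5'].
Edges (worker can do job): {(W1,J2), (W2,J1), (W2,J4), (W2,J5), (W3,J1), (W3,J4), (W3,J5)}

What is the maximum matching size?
Maximum matching size = 3

Maximum matching: {(W1,J2), (W2,J5), (W3,J4)}
Size: 3

This assigns 3 workers to 3 distinct jobs.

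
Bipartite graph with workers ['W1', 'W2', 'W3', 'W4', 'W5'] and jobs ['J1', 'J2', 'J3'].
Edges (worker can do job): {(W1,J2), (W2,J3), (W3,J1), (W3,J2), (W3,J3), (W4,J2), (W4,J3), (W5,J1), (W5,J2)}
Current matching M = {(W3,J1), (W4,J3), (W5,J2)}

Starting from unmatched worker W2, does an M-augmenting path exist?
No augmenting path from W2

Alternating search from W2 reaches jobs: {J1, J2, J3}.
Every reachable job is already matched in M, and following those matched edges back to workers exposes no further unvisited jobs.
No M-augmenting path from W2 exists.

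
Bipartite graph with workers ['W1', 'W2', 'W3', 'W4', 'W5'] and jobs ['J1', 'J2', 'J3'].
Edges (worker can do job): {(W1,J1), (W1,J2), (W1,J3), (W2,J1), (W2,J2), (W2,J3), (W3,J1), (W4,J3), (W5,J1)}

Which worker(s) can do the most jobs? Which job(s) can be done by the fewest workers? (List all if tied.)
Most versatile: W1, W2 (3 jobs); Least covered: J2 (2 workers)

Worker degrees (jobs they can do): W1:3, W2:3, W3:1, W4:1, W5:1
Job degrees (workers who can do it): J1:4, J2:2, J3:3

Maximum worker degree is 3, achieved by: W1, W2
Minimum job degree is 2, achieved by: J2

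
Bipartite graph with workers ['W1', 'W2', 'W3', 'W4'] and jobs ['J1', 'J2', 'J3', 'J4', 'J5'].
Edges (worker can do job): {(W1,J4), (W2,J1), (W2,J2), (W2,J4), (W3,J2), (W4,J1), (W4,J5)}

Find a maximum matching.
Matching: {(W1,J4), (W2,J1), (W3,J2), (W4,J5)}

Maximum matching (size 4):
  W1 → J4
  W2 → J1
  W3 → J2
  W4 → J5

Each worker is assigned to at most one job, and each job to at most one worker.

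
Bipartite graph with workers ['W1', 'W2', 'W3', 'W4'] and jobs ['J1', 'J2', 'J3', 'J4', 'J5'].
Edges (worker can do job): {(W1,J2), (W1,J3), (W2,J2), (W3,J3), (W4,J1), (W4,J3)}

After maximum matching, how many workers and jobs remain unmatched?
Unmatched: 1 workers, 2 jobs

Maximum matching size: 3
Workers: 4 total, 3 matched, 1 unmatched
Jobs: 5 total, 3 matched, 2 unmatched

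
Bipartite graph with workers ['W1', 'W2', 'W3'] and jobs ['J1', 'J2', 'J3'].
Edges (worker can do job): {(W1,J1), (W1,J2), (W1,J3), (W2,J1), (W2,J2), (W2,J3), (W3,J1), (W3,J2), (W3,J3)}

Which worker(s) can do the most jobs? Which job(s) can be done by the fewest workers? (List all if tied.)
Most versatile: W1, W2, W3 (3 jobs); Least covered: J1, J2, J3 (3 workers)

Worker degrees (jobs they can do): W1:3, W2:3, W3:3
Job degrees (workers who can do it): J1:3, J2:3, J3:3

Maximum worker degree is 3, achieved by: W1, W2, W3
Minimum job degree is 3, achieved by: J1, J2, J3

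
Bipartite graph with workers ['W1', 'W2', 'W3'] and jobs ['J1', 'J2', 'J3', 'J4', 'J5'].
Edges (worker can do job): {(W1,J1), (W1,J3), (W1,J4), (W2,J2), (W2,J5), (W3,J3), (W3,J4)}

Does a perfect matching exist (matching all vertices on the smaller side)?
Yes, perfect matching exists (size 3)

Perfect matching: {(W1,J4), (W2,J2), (W3,J3)}
All 3 vertices on the smaller side are matched.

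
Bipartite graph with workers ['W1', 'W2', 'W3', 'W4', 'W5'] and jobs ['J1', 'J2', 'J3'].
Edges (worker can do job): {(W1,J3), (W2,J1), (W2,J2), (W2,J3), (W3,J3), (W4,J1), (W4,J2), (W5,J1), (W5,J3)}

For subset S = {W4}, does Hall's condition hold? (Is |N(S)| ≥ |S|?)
Yes: |N(S)| = 2, |S| = 1

Subset S = {W4}
Neighbors N(S) = {J1, J2}

|N(S)| = 2, |S| = 1
Hall's condition: |N(S)| ≥ |S| is satisfied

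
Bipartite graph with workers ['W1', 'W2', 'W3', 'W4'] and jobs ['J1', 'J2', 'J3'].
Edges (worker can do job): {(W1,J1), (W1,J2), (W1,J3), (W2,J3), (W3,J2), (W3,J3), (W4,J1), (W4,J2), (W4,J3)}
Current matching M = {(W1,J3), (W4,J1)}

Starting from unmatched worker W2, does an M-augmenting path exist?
Yes: W2 → J3 → W1 → J1 → W4 → J2

An M-augmenting path alternates non-matching / matching edges, starting and ending at unmatched vertices.
Path: W2 → J3 → W1 → J1 → W4 → J2
(J2 is unmatched in M, so the path is augmenting.)
Flipping edges along this path would increase |M| from 2 to 3.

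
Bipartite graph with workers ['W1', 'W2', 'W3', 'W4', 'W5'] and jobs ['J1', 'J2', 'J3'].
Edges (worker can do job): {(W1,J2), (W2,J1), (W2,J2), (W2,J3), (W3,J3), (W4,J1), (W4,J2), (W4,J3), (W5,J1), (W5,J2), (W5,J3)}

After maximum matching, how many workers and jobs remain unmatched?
Unmatched: 2 workers, 0 jobs

Maximum matching size: 3
Workers: 5 total, 3 matched, 2 unmatched
Jobs: 3 total, 3 matched, 0 unmatched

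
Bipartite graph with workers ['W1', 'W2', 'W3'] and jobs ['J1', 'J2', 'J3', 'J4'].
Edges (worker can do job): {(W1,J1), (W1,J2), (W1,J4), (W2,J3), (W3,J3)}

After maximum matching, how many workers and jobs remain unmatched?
Unmatched: 1 workers, 2 jobs

Maximum matching size: 2
Workers: 3 total, 2 matched, 1 unmatched
Jobs: 4 total, 2 matched, 2 unmatched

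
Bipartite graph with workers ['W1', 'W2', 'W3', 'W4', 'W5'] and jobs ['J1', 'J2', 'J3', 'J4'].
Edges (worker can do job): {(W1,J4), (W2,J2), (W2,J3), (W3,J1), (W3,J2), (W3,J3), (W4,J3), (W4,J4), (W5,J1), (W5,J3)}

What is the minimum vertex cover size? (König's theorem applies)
Minimum vertex cover size = 4

By König's theorem: in bipartite graphs,
min vertex cover = max matching = 4

Maximum matching has size 4, so minimum vertex cover also has size 4.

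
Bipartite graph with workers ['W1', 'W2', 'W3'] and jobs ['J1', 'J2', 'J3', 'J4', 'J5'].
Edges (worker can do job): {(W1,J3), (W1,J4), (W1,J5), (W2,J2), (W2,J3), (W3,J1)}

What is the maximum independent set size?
Maximum independent set = 5

By König's theorem:
- Min vertex cover = Max matching = 3
- Max independent set = Total vertices - Min vertex cover
- Max independent set = 8 - 3 = 5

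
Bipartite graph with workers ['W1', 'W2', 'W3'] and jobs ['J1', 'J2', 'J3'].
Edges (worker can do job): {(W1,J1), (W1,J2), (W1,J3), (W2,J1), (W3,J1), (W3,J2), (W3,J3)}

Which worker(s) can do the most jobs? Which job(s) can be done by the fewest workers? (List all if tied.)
Most versatile: W1, W3 (3 jobs); Least covered: J2, J3 (2 workers)

Worker degrees (jobs they can do): W1:3, W2:1, W3:3
Job degrees (workers who can do it): J1:3, J2:2, J3:2

Maximum worker degree is 3, achieved by: W1, W3
Minimum job degree is 2, achieved by: J2, J3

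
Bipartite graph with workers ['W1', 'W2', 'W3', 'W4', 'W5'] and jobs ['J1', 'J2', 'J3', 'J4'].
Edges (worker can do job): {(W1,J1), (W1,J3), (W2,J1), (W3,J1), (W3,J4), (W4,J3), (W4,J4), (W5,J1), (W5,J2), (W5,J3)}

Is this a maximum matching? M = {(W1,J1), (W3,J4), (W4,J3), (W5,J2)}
Yes, size 4 is maximum

Proposed matching has size 4.
Maximum matching size for this graph: 4.

This is a maximum matching.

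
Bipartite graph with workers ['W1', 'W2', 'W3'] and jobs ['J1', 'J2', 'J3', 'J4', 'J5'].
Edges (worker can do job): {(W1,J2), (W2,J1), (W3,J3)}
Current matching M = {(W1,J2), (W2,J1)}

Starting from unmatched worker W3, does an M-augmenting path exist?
Yes: W3 → J3

An M-augmenting path alternates non-matching / matching edges, starting and ending at unmatched vertices.
Path: W3 → J3
(J3 is unmatched in M, so the path is augmenting.)
Flipping edges along this path would increase |M| from 2 to 3.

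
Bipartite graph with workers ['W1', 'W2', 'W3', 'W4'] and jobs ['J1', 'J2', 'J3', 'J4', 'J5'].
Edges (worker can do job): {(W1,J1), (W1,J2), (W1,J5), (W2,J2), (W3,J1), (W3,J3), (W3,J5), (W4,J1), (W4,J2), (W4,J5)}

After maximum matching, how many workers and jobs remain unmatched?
Unmatched: 0 workers, 1 jobs

Maximum matching size: 4
Workers: 4 total, 4 matched, 0 unmatched
Jobs: 5 total, 4 matched, 1 unmatched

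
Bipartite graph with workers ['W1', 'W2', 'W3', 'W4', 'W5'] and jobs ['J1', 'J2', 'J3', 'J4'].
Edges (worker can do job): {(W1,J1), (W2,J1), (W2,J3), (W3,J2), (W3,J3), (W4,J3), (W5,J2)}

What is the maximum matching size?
Maximum matching size = 3

Maximum matching: {(W1,J1), (W3,J3), (W5,J2)}
Size: 3

This assigns 3 workers to 3 distinct jobs.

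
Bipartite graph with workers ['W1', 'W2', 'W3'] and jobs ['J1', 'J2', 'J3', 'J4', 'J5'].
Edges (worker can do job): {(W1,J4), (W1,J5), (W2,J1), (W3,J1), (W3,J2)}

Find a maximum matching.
Matching: {(W1,J4), (W2,J1), (W3,J2)}

Maximum matching (size 3):
  W1 → J4
  W2 → J1
  W3 → J2

Each worker is assigned to at most one job, and each job to at most one worker.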